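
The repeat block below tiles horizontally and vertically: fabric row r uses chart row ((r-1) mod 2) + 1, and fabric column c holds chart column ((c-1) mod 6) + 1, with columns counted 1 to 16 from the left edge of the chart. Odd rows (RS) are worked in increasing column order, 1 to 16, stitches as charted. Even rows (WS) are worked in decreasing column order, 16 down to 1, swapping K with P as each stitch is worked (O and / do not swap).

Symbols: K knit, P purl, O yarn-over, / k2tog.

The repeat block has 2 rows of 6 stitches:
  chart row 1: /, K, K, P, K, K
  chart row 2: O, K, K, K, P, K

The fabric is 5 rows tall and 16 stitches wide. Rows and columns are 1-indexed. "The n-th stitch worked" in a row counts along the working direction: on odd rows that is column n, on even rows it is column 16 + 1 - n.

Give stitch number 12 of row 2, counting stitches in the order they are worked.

Stitch:
K

Derivation:
Row 2 uses chart row ((2-1) mod 2)+1 = 2. Row 2 is even, so WS.
Chart row 2 tiled across columns 1-16: O K K K P K O K K K P K O K K K
WS row: flip the tiled sequence (start at column 16) and apply K<->P; O and / stay.
Row 2 as worked: P P P O P K P P P O P K P P P O
Counting 12 along the worked row gives K.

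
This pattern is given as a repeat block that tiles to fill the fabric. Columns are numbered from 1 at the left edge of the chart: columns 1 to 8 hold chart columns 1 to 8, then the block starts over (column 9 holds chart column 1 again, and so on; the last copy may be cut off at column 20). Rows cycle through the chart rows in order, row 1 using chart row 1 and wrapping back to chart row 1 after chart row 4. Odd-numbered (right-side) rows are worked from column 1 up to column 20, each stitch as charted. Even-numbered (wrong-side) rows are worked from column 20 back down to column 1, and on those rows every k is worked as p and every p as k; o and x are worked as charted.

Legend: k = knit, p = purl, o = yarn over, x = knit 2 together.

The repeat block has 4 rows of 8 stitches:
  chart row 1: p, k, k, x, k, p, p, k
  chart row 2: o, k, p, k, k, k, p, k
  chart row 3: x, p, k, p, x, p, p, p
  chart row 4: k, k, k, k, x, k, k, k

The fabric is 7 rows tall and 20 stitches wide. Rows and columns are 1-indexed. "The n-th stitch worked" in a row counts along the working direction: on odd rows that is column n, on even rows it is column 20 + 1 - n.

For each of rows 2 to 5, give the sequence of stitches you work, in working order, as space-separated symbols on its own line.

Row 2: chart row 2, WS - tiled (columns 1-20): o k p k k k p k o k p k k k p k o k p k; work from column 20 back to 1 with k<->p swapped.
Row 3: chart row 3, RS - tile across columns 1-20 and work as-is.
Row 4: chart row 4, WS - tiled (columns 1-20): k k k k x k k k k k k k x k k k k k k k; work from column 20 back to 1 with k<->p swapped.
Row 5: chart row 1, RS - tile across columns 1-20 and work as-is.

Result:
p k p o p k p p p k p o p k p p p k p o
x p k p x p p p x p k p x p p p x p k p
p p p p p p p x p p p p p p p x p p p p
p k k x k p p k p k k x k p p k p k k x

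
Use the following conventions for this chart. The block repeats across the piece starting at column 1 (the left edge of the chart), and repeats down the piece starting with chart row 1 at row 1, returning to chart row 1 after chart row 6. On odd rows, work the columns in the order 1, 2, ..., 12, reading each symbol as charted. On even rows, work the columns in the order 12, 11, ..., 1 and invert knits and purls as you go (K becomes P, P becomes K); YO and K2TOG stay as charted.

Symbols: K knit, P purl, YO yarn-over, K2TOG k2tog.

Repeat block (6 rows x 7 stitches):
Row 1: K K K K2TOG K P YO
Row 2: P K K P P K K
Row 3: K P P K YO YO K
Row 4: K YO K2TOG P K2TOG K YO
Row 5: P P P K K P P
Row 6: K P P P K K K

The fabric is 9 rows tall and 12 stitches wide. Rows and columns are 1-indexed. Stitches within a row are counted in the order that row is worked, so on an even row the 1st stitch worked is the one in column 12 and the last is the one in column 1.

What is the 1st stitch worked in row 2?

Row 2: (2-1) mod 6 = 1, so use chart row 2. Even row -> WS.
Chart row 2 tiled across columns 1-12: P K K P P K K P K K P P
Wrong side: read the tiled row from column 12 down to 1 and exchange K with P (leave YO, K2TOG).
Row 2 as worked: K K P P K P P K K P P K
Counting 1 along the worked row gives K.

Result:
K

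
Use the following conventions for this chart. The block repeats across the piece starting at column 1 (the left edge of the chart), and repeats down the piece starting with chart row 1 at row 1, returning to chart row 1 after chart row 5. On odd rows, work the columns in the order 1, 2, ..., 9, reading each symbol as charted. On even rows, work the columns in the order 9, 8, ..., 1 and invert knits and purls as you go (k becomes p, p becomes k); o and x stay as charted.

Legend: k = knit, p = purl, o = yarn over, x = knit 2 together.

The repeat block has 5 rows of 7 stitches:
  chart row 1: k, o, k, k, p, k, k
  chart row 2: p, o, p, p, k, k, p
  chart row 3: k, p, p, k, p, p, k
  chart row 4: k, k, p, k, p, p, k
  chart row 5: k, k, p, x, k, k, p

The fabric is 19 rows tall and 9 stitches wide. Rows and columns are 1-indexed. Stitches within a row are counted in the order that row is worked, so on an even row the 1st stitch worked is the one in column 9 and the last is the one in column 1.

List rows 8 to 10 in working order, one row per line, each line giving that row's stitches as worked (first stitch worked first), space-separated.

Result:
k p p k k p k k p
k k p k p p k k k
p p k p p x k p p

Derivation:
Row 8: chart row 3, WS - tiled (columns 1-9): k p p k p p k k p; work from column 9 back to 1 with k<->p swapped.
Row 9: chart row 4, RS - tile across columns 1-9 and work as-is.
Row 10: chart row 5, WS - tiled (columns 1-9): k k p x k k p k k; work from column 9 back to 1 with k<->p swapped.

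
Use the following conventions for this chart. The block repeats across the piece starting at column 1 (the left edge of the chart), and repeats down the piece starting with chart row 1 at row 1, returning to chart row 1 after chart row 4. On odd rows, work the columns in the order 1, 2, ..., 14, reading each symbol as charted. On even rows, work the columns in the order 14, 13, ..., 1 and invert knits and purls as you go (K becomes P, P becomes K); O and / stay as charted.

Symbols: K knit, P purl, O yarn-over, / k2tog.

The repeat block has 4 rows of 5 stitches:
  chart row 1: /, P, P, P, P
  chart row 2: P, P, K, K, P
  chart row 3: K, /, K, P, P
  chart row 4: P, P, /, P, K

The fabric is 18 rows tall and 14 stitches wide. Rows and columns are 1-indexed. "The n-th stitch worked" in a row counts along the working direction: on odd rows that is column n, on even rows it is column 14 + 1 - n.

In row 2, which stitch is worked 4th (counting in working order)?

Stitch:
K

Derivation:
For row 2: chart row = ((2-1) mod 4) + 1 = 2; this is a WS (even) row.
Chart row 2 tiled across columns 1-14: P P K K P P P K K P P P K K
WS: work from column 14 back to column 1 (reverse the tiled row), swapping K<->P (O and / unchanged).
Row 2 as worked: P P K K K P P K K K P P K K
Stitch 4 in working order -> K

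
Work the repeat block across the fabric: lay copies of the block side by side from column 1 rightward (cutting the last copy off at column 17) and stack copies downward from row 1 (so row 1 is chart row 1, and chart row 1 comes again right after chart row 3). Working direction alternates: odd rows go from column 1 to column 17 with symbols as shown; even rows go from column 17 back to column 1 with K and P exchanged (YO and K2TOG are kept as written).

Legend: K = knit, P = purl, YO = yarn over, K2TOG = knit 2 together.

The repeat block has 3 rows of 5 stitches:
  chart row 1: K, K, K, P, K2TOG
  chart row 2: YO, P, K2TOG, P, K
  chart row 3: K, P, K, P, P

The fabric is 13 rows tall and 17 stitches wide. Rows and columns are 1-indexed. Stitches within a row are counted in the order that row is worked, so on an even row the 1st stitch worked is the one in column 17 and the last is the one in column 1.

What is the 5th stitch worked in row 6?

For row 6: chart row = ((6-1) mod 3) + 1 = 3; this is a WS (even) row.
Chart row 3 tiled across columns 1-17: K P K P P K P K P P K P K P P K P
WS: work from column 17 back to column 1 (reverse the tiled row), swapping K<->P (YO and K2TOG unchanged).
Row 6 as worked: K P K K P K P K K P K P K K P K P
The 5th stitch worked is P.

Result:
P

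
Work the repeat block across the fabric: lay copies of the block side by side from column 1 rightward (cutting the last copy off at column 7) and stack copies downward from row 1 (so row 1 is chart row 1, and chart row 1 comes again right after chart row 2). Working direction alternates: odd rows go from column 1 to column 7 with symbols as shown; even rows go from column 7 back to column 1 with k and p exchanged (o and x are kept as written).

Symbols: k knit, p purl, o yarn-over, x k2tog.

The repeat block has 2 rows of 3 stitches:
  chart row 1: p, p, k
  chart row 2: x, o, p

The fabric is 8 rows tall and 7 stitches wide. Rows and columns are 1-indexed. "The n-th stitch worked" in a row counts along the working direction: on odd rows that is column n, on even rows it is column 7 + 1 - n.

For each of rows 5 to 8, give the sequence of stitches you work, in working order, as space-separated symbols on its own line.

Row 5: chart row 1, RS - tile across columns 1-7 and work as-is.
Row 6: chart row 2, WS - tiled (columns 1-7): x o p x o p x; work from column 7 back to 1 with k<->p swapped.
Row 7: chart row 1, RS - tile across columns 1-7 and work as-is.
Row 8: chart row 2, WS - tiled (columns 1-7): x o p x o p x; work from column 7 back to 1 with k<->p swapped.

Rows as worked:
p p k p p k p
x k o x k o x
p p k p p k p
x k o x k o x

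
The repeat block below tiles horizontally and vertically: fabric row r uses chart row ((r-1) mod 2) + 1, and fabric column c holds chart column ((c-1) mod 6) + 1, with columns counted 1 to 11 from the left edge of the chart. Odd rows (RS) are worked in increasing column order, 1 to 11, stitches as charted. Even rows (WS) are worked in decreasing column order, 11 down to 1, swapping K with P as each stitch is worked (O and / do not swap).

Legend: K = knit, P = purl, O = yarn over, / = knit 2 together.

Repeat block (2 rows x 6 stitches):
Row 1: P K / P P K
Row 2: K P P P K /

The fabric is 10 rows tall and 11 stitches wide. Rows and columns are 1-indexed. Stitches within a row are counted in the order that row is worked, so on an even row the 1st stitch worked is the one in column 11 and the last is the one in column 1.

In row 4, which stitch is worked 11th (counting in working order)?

Row 4: (4-1) mod 2 = 1, so use chart row 2. Even row -> WS.
Chart row 2 tiled across columns 1-11: K P P P K / K P P P K
Wrong side: read the tiled row from column 11 down to 1 and exchange K with P (leave O, /).
Row 4 as worked: P K K K P / P K K K P
The 11th stitch worked is P.

Result:
P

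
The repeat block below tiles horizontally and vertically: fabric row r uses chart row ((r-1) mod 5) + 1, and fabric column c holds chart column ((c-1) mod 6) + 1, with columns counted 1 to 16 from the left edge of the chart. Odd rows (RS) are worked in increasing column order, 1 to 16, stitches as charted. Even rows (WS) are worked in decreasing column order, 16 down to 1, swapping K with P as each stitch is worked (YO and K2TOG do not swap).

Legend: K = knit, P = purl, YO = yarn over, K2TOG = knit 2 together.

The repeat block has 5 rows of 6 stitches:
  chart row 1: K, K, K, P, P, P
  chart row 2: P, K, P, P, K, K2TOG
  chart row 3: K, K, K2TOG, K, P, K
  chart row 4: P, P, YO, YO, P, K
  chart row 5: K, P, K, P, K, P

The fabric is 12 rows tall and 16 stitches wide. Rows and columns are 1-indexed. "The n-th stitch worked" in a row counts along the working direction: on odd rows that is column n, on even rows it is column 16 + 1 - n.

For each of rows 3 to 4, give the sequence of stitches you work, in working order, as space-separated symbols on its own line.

Row 3: chart row 3, RS - tile across columns 1-16 and work as-is.
Row 4: chart row 4, WS - tiled (columns 1-16): P P YO YO P K P P YO YO P K P P YO YO; work from column 16 back to 1 with K<->P swapped.

Result:
K K K2TOG K P K K K K2TOG K P K K K K2TOG K
YO YO K K P K YO YO K K P K YO YO K K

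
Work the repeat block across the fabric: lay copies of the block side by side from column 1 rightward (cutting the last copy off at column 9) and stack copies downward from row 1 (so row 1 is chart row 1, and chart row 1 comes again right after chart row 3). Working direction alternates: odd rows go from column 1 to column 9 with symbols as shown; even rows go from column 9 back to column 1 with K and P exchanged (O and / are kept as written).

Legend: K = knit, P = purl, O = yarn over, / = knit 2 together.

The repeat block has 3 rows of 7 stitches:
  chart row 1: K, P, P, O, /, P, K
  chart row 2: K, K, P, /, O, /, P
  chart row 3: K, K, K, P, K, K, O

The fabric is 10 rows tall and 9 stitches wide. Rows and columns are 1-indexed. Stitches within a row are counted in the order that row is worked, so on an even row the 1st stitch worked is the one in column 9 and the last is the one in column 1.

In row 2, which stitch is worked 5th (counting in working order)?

== STITCH ==
O

Derivation:
Row 2 uses chart row ((2-1) mod 3)+1 = 2. Row 2 is even, so WS.
Chart row 2 tiled across columns 1-9: K K P / O / P K K
Wrong side: read the tiled row from column 9 down to 1 and exchange K with P (leave O, /).
Row 2 as worked: P P K / O / K P P
Counting 5 along the worked row gives O.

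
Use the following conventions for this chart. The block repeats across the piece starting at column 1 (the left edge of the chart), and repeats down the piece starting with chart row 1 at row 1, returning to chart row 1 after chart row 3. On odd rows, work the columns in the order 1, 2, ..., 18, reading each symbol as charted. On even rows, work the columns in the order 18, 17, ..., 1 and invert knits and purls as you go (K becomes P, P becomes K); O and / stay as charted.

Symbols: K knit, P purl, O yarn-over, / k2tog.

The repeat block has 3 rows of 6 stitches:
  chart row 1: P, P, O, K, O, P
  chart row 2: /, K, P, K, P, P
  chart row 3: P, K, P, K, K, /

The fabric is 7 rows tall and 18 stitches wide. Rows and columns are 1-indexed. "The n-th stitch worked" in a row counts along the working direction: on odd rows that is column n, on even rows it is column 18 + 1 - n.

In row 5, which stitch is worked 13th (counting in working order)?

Row 5: (5-1) mod 3 = 1, so use chart row 2. Odd row -> RS.
Chart row 2 tiled across columns 1-18: / K P K P P / K P K P P / K P K P P
RS: work column 1 to column 18, symbols as charted — the tiled row is the row as worked.
Stitch 13 in working order -> /

== STITCH ==
/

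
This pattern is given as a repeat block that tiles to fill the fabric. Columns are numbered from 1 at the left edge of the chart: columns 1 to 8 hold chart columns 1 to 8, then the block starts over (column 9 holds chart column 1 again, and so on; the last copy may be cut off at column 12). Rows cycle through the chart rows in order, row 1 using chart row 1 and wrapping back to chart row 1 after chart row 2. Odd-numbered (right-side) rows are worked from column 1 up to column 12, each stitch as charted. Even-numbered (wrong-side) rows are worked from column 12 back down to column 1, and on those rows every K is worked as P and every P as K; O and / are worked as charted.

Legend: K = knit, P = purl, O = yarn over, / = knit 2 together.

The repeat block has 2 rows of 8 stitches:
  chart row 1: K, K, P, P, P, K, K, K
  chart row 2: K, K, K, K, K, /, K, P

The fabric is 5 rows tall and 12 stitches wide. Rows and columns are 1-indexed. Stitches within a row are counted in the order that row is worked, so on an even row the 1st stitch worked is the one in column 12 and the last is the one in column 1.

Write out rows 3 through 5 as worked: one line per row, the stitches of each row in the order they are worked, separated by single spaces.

Row 3: chart row 1, RS - tile across columns 1-12 and work as-is.
Row 4: chart row 2, WS - tiled (columns 1-12): K K K K K / K P K K K K; work from column 12 back to 1 with K<->P swapped.
Row 5: chart row 1, RS - tile across columns 1-12 and work as-is.

Result:
K K P P P K K K K K P P
P P P P K P / P P P P P
K K P P P K K K K K P P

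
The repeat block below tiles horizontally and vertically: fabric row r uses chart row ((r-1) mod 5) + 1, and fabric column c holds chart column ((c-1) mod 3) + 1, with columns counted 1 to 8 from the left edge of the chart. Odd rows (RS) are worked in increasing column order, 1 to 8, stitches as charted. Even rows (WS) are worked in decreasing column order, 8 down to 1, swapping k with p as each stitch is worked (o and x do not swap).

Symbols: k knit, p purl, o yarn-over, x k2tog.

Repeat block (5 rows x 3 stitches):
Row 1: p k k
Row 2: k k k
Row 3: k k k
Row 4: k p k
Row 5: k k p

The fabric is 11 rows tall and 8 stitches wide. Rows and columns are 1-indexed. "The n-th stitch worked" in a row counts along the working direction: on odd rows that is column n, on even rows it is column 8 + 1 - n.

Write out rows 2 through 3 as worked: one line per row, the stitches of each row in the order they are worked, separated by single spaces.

== ROWS AS WORKED ==
p p p p p p p p
k k k k k k k k

Derivation:
Row 2: chart row 2, WS - tiled (columns 1-8): k k k k k k k k; work from column 8 back to 1 with k<->p swapped.
Row 3: chart row 3, RS - tile across columns 1-8 and work as-is.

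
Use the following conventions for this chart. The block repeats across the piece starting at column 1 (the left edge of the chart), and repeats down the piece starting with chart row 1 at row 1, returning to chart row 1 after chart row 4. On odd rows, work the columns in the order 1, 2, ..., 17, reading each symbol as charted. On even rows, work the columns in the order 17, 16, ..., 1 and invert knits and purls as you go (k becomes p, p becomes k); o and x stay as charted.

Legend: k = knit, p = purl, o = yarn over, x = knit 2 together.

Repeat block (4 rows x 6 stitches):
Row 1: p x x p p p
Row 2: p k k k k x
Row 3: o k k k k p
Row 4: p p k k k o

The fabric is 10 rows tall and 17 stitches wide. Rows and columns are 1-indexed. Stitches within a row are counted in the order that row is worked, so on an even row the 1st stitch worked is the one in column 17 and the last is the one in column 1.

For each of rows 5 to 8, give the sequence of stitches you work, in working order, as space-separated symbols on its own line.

== ROWS AS WORKED ==
p x x p p p p x x p p p p x x p p
p p p p k x p p p p k x p p p p k
o k k k k p o k k k k p o k k k k
p p p k k o p p p k k o p p p k k

Derivation:
Row 5: chart row 1, RS - tile across columns 1-17 and work as-is.
Row 6: chart row 2, WS - tiled (columns 1-17): p k k k k x p k k k k x p k k k k; work from column 17 back to 1 with k<->p swapped.
Row 7: chart row 3, RS - tile across columns 1-17 and work as-is.
Row 8: chart row 4, WS - tiled (columns 1-17): p p k k k o p p k k k o p p k k k; work from column 17 back to 1 with k<->p swapped.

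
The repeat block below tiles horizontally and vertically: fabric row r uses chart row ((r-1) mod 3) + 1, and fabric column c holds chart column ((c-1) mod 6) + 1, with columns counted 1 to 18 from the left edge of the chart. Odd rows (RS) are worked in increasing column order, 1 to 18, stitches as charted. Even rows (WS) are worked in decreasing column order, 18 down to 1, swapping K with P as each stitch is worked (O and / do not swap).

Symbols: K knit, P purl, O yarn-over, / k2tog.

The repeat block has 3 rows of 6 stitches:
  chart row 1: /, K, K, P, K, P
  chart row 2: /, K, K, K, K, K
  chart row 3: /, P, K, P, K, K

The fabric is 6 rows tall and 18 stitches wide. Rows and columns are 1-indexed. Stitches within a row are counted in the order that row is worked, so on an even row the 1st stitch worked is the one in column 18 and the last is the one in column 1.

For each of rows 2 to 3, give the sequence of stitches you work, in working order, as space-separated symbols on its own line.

Row 2: chart row 2, WS - tiled (columns 1-18): / K K K K K / K K K K K / K K K K K; work from column 18 back to 1 with K<->P swapped.
Row 3: chart row 3, RS - tile across columns 1-18 and work as-is.

== ROWS AS WORKED ==
P P P P P / P P P P P / P P P P P /
/ P K P K K / P K P K K / P K P K K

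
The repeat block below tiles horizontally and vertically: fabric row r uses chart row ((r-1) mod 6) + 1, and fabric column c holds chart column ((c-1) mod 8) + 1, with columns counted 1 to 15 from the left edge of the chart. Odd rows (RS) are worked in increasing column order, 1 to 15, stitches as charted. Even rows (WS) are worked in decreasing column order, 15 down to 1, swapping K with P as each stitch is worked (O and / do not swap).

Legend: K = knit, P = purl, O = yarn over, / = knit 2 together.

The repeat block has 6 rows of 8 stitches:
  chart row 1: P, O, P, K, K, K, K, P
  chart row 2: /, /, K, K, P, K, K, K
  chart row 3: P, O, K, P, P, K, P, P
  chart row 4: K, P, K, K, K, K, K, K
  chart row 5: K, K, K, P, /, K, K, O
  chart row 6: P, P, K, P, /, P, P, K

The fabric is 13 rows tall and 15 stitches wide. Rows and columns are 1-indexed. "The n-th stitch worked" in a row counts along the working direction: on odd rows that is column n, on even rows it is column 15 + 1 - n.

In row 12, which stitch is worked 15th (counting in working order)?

Result:
K

Derivation:
Row 12: (12-1) mod 6 = 5, so use chart row 6. Even row -> WS.
Chart row 6 tiled across columns 1-15: P P K P / P P K P P K P / P P
WS row: flip the tiled sequence (start at column 15) and apply K<->P; O and / stay.
Row 12 as worked: K K / K P K K P K K / K P K K
Stitch 15 in working order -> K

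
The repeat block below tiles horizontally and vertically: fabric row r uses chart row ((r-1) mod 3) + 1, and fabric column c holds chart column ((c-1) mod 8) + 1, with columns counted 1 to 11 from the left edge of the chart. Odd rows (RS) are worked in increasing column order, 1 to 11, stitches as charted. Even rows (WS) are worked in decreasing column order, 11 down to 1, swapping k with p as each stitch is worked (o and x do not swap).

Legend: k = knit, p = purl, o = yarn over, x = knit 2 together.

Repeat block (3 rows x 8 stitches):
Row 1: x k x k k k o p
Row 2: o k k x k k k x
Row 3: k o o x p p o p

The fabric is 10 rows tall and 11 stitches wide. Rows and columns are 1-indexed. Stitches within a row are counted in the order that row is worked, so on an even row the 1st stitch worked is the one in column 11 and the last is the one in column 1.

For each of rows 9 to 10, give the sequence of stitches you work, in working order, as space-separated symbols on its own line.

Rows as worked:
k o o x p p o p k o o
x p x k o p p p x p x

Derivation:
Row 9: chart row 3, RS - tile across columns 1-11 and work as-is.
Row 10: chart row 1, WS - tiled (columns 1-11): x k x k k k o p x k x; work from column 11 back to 1 with k<->p swapped.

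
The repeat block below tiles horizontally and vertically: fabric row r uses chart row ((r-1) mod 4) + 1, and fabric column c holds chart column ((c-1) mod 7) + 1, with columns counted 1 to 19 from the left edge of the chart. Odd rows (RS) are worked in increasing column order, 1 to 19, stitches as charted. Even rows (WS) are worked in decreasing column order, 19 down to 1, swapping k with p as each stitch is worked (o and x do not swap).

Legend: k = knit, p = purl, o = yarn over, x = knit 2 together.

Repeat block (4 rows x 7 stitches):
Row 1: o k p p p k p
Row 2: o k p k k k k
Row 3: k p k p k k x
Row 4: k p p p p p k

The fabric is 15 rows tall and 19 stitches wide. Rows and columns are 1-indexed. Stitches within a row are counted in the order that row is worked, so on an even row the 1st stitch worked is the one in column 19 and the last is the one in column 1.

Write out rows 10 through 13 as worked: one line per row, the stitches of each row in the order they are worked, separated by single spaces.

Row 10: chart row 2, WS - tiled (columns 1-19): o k p k k k k o k p k k k k o k p k k; work from column 19 back to 1 with k<->p swapped.
Row 11: chart row 3, RS - tile across columns 1-19 and work as-is.
Row 12: chart row 4, WS - tiled (columns 1-19): k p p p p p k k p p p p p k k p p p p; work from column 19 back to 1 with k<->p swapped.
Row 13: chart row 1, RS - tile across columns 1-19 and work as-is.

== ROWS AS WORKED ==
p p k p o p p p p k p o p p p p k p o
k p k p k k x k p k p k k x k p k p k
k k k k p p k k k k k p p k k k k k p
o k p p p k p o k p p p k p o k p p p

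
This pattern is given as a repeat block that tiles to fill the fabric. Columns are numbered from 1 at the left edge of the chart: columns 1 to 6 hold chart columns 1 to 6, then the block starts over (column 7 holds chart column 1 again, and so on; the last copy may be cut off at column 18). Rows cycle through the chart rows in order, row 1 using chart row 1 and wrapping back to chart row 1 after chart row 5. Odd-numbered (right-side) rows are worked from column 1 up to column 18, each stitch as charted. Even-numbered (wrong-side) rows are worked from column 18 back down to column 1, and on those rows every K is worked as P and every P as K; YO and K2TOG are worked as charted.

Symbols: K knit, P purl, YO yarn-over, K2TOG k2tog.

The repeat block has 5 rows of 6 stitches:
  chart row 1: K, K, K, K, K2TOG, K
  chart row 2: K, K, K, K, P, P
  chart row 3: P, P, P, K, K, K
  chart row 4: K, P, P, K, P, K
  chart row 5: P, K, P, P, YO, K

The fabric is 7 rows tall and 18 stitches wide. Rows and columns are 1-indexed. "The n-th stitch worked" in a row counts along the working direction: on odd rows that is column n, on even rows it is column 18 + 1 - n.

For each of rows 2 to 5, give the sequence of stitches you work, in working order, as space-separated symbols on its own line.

Row 2: chart row 2, WS - tiled (columns 1-18): K K K K P P K K K K P P K K K K P P; work from column 18 back to 1 with K<->P swapped.
Row 3: chart row 3, RS - tile across columns 1-18 and work as-is.
Row 4: chart row 4, WS - tiled (columns 1-18): K P P K P K K P P K P K K P P K P K; work from column 18 back to 1 with K<->P swapped.
Row 5: chart row 5, RS - tile across columns 1-18 and work as-is.

== ROWS AS WORKED ==
K K P P P P K K P P P P K K P P P P
P P P K K K P P P K K K P P P K K K
P K P K K P P K P K K P P K P K K P
P K P P YO K P K P P YO K P K P P YO K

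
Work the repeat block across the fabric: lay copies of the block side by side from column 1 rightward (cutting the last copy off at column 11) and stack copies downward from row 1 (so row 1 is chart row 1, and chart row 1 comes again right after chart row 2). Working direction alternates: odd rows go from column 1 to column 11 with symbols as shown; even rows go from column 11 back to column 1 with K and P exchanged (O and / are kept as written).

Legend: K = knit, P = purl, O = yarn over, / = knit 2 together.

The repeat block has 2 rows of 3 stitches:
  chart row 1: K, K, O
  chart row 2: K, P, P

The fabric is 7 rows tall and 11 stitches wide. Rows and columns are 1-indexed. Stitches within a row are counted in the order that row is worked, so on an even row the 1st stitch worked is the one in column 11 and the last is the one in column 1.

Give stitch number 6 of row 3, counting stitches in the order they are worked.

Result:
O

Derivation:
For row 3: chart row = ((3-1) mod 2) + 1 = 1; this is a RS (odd) row.
Chart row 1 tiled across columns 1-11: K K O K K O K K O K K
RS: work column 1 to column 11, symbols as charted — the tiled row is the row as worked.
The 6th stitch worked is O.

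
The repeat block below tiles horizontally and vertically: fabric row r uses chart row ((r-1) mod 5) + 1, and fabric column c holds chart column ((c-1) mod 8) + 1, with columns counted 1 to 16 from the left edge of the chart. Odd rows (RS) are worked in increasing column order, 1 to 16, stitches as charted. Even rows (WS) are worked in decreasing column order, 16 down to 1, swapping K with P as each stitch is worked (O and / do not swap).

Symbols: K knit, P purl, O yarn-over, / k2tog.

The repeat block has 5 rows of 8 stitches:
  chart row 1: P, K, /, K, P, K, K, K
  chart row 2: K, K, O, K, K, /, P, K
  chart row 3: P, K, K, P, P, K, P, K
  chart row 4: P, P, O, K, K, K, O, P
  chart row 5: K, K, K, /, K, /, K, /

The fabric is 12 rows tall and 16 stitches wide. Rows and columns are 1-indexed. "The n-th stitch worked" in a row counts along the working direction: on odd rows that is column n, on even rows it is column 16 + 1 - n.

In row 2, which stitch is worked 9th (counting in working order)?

For row 2: chart row = ((2-1) mod 5) + 1 = 2; this is a WS (even) row.
Chart row 2 tiled across columns 1-16: K K O K K / P K K K O K K / P K
Wrong side: read the tiled row from column 16 down to 1 and exchange K with P (leave O, /).
Row 2 as worked: P K / P P O P P P K / P P O P P
The 9th stitch worked is P.

Stitch:
P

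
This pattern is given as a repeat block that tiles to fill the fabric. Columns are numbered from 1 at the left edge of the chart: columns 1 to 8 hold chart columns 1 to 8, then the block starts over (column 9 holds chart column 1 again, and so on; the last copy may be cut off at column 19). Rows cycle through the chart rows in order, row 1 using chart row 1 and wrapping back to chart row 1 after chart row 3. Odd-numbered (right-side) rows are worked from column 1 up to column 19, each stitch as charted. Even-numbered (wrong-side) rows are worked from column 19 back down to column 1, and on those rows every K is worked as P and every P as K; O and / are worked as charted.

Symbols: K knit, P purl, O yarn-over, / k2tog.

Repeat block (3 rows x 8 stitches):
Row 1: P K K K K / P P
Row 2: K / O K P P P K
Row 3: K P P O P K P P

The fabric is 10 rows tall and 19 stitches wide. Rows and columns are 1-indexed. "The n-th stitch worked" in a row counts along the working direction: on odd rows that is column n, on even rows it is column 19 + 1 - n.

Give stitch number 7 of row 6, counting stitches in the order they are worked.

Result:
K

Derivation:
Row 6: (6-1) mod 3 = 2, so use chart row 3. Even row -> WS.
Chart row 3 tiled across columns 1-19: K P P O P K P P K P P O P K P P K P P
Wrong side: read the tiled row from column 19 down to 1 and exchange K with P (leave O, /).
Row 6 as worked: K K P K K P K O K K P K K P K O K K P
The 7th stitch worked is K.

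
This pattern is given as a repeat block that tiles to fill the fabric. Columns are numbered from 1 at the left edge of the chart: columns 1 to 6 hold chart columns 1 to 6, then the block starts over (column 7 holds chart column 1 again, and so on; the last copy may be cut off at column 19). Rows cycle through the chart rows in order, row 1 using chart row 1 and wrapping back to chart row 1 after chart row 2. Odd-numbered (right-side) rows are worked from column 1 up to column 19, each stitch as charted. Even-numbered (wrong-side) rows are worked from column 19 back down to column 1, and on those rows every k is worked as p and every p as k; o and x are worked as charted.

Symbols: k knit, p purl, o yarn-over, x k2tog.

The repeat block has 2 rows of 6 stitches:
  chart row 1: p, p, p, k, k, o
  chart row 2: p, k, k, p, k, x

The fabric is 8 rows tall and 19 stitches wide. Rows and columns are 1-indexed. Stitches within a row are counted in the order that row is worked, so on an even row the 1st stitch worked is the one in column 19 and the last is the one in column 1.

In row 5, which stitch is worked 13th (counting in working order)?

Stitch:
p

Derivation:
Row 5: (5-1) mod 2 = 0, so use chart row 1. Odd row -> RS.
Chart row 1 tiled across columns 1-19: p p p k k o p p p k k o p p p k k o p
RS row: no reversal, no swap; stitch n worked = column n.
Stitch 13 in working order -> p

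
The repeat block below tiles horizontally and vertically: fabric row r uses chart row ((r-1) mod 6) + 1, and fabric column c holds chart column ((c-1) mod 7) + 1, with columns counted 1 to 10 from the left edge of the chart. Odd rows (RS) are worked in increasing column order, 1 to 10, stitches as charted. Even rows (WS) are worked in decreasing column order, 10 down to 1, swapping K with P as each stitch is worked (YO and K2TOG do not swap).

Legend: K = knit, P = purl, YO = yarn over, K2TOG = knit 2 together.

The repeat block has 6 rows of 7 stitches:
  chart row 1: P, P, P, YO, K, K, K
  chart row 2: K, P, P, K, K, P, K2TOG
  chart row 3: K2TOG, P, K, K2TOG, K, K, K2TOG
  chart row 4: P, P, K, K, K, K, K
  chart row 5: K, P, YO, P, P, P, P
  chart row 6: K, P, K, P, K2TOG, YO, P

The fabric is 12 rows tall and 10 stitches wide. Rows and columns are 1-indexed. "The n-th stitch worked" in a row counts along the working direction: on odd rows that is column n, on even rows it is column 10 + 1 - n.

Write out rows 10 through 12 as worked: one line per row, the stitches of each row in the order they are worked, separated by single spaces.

Row 10: chart row 4, WS - tiled (columns 1-10): P P K K K K K P P K; work from column 10 back to 1 with K<->P swapped.
Row 11: chart row 5, RS - tile across columns 1-10 and work as-is.
Row 12: chart row 6, WS - tiled (columns 1-10): K P K P K2TOG YO P K P K; work from column 10 back to 1 with K<->P swapped.

Rows as worked:
P K K P P P P P K K
K P YO P P P P K P YO
P K P K YO K2TOG K P K P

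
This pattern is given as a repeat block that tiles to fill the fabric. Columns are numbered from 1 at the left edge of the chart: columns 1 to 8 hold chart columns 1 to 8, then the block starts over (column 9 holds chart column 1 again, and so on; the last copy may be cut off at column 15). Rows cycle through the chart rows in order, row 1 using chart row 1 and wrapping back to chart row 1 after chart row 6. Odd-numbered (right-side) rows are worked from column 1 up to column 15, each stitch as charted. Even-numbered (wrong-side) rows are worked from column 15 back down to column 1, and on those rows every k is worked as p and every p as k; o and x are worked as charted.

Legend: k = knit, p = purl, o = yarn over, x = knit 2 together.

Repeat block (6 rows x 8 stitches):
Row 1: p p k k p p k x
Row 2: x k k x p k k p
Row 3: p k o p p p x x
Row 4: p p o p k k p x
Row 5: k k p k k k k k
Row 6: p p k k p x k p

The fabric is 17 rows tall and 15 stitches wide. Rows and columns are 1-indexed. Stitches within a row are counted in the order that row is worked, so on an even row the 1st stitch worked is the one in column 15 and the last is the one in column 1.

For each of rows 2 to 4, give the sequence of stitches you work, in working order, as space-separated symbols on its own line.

Row 2: chart row 2, WS - tiled (columns 1-15): x k k x p k k p x k k x p k k; work from column 15 back to 1 with k<->p swapped.
Row 3: chart row 3, RS - tile across columns 1-15 and work as-is.
Row 4: chart row 4, WS - tiled (columns 1-15): p p o p k k p x p p o p k k p; work from column 15 back to 1 with k<->p swapped.

== ROWS AS WORKED ==
p p k x p p x k p p k x p p x
p k o p p p x x p k o p p p x
k p p k o k k x k p p k o k k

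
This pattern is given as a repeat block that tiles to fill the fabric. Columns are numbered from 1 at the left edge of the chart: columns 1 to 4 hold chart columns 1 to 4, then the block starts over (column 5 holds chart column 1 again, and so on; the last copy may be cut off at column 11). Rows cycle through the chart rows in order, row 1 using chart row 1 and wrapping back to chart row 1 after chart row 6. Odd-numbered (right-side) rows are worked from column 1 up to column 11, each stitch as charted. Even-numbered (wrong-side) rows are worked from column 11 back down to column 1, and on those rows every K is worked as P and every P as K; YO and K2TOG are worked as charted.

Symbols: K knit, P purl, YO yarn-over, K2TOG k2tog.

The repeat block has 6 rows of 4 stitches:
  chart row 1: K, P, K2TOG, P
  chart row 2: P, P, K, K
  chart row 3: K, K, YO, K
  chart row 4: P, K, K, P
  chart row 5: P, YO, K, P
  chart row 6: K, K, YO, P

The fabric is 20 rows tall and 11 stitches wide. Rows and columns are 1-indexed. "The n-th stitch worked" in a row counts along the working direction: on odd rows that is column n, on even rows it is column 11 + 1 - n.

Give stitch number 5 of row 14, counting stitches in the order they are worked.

== STITCH ==
P

Derivation:
For row 14: chart row = ((14-1) mod 6) + 1 = 2; this is a WS (even) row.
Chart row 2 tiled across columns 1-11: P P K K P P K K P P K
WS row: flip the tiled sequence (start at column 11) and apply K<->P; YO and K2TOG stay.
Row 14 as worked: P K K P P K K P P K K
The 5th stitch worked is P.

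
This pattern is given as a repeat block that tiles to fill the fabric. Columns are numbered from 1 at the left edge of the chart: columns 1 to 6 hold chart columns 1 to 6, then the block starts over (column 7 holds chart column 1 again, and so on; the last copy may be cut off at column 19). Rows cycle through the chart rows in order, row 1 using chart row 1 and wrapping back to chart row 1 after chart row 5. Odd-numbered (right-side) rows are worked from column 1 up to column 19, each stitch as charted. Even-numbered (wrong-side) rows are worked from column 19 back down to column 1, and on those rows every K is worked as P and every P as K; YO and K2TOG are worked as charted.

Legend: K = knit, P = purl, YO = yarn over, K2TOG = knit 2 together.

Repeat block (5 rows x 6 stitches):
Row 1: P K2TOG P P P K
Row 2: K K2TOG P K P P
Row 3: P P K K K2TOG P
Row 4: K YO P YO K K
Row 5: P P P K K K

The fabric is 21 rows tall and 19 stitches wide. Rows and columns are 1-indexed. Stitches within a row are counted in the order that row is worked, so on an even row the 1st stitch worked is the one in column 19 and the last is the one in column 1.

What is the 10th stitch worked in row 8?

Result:
P

Derivation:
For row 8: chart row = ((8-1) mod 5) + 1 = 3; this is a WS (even) row.
Chart row 3 tiled across columns 1-19: P P K K K2TOG P P P K K K2TOG P P P K K K2TOG P P
WS row: flip the tiled sequence (start at column 19) and apply K<->P; YO and K2TOG stay.
Row 8 as worked: K K K2TOG P P K K K K2TOG P P K K K K2TOG P P K K
Counting 10 along the worked row gives P.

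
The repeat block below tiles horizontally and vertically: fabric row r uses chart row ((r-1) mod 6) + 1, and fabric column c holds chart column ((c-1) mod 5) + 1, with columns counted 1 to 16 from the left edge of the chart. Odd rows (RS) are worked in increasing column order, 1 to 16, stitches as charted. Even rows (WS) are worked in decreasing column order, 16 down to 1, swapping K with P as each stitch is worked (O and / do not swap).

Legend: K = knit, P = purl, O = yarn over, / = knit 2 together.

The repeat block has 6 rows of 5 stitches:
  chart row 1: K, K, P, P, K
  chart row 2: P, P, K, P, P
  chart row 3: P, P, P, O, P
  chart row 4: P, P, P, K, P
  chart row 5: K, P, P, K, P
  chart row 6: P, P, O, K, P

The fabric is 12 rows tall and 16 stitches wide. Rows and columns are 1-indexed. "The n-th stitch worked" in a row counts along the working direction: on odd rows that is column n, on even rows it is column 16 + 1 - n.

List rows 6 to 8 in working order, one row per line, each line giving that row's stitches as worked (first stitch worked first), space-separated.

Row 6: chart row 6, WS - tiled (columns 1-16): P P O K P P P O K P P P O K P P; work from column 16 back to 1 with K<->P swapped.
Row 7: chart row 1, RS - tile across columns 1-16 and work as-is.
Row 8: chart row 2, WS - tiled (columns 1-16): P P K P P P P K P P P P K P P P; work from column 16 back to 1 with K<->P swapped.

Rows as worked:
K K P O K K K P O K K K P O K K
K K P P K K K P P K K K P P K K
K K K P K K K K P K K K K P K K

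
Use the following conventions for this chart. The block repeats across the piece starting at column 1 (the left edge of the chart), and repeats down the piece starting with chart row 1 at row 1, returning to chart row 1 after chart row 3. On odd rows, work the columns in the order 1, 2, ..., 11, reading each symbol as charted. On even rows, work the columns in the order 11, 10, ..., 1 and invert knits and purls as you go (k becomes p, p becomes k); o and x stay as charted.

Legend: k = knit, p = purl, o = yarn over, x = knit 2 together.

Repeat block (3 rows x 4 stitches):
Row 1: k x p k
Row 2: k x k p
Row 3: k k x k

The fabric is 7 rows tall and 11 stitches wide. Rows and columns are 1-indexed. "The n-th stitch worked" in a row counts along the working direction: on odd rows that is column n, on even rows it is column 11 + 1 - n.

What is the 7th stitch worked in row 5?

Stitch:
k

Derivation:
Row 5 uses chart row ((5-1) mod 3)+1 = 2. Row 5 is odd, so RS.
Chart row 2 tiled across columns 1-11: k x k p k x k p k x k
RS row: no reversal, no swap; stitch n worked = column n.
The 7th stitch worked is k.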